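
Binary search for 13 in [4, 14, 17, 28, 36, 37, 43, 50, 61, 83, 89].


Step 1: lo=0, hi=10, mid=5, val=37
Step 2: lo=0, hi=4, mid=2, val=17
Step 3: lo=0, hi=1, mid=0, val=4
Step 4: lo=1, hi=1, mid=1, val=14

Not found


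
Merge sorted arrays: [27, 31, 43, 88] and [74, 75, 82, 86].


Take 27 from A
Take 31 from A
Take 43 from A
Take 74 from B
Take 75 from B
Take 82 from B
Take 86 from B

Merged: [27, 31, 43, 74, 75, 82, 86, 88]


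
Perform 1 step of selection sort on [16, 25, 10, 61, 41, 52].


Initial: [16, 25, 10, 61, 41, 52]
Step 1: min=10 at 2
  Swap: [10, 25, 16, 61, 41, 52]

After 1 step: [10, 25, 16, 61, 41, 52]


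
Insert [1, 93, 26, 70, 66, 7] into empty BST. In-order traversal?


Insert 1: root
Insert 93: R from 1
Insert 26: R from 1 -> L from 93
Insert 70: R from 1 -> L from 93 -> R from 26
Insert 66: R from 1 -> L from 93 -> R from 26 -> L from 70
Insert 7: R from 1 -> L from 93 -> L from 26

In-order: [1, 7, 26, 66, 70, 93]


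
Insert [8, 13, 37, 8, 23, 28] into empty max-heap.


Insert 8: [8]
Insert 13: [13, 8]
Insert 37: [37, 8, 13]
Insert 8: [37, 8, 13, 8]
Insert 23: [37, 23, 13, 8, 8]
Insert 28: [37, 23, 28, 8, 8, 13]

Final heap: [37, 23, 28, 8, 8, 13]


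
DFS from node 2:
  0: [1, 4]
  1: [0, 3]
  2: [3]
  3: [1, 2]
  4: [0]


Visit 2, push [3]
Visit 3, push [1]
Visit 1, push [0]
Visit 0, push [4]
Visit 4, push []

DFS order: [2, 3, 1, 0, 4]


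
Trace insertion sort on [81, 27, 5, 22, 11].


Initial: [81, 27, 5, 22, 11]
Insert 27: [27, 81, 5, 22, 11]
Insert 5: [5, 27, 81, 22, 11]
Insert 22: [5, 22, 27, 81, 11]
Insert 11: [5, 11, 22, 27, 81]

Sorted: [5, 11, 22, 27, 81]


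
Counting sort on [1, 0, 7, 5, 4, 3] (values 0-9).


Input: [1, 0, 7, 5, 4, 3]
Counts: [1, 1, 0, 1, 1, 1, 0, 1, 0, 0]

Sorted: [0, 1, 3, 4, 5, 7]


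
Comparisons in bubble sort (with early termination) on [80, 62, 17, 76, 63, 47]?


Algorithm: bubble sort (with early termination)
Input: [80, 62, 17, 76, 63, 47]
Sorted: [17, 47, 62, 63, 76, 80]

15


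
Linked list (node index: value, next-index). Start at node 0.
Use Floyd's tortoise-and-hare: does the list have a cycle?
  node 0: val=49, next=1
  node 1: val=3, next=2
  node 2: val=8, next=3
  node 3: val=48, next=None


Floyd's tortoise (slow, +1) and hare (fast, +2):
  init: slow=0, fast=0
  step 1: slow=1, fast=2
  step 2: fast 2->3->None, no cycle

Cycle: no


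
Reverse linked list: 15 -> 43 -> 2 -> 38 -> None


Step 1: curr=15, set curr.next=prev(None) | reversed so far: 15
Step 2: curr=43, set curr.next=prev(15) | reversed so far: 43 -> 15
Step 3: curr=2, set curr.next=prev(43) | reversed so far: 2 -> 43 -> 15
Step 4: curr=38, set curr.next=prev(2) | reversed so far: 38 -> 2 -> 43 -> 15

38 -> 2 -> 43 -> 15 -> None


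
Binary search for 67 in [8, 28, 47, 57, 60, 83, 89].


Step 1: lo=0, hi=6, mid=3, val=57
Step 2: lo=4, hi=6, mid=5, val=83
Step 3: lo=4, hi=4, mid=4, val=60

Not found


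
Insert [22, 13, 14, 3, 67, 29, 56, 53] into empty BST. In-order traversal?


Insert 22: root
Insert 13: L from 22
Insert 14: L from 22 -> R from 13
Insert 3: L from 22 -> L from 13
Insert 67: R from 22
Insert 29: R from 22 -> L from 67
Insert 56: R from 22 -> L from 67 -> R from 29
Insert 53: R from 22 -> L from 67 -> R from 29 -> L from 56

In-order: [3, 13, 14, 22, 29, 53, 56, 67]


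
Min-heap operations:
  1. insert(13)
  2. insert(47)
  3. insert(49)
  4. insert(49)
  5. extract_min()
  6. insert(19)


insert(13) -> [13]
insert(47) -> [13, 47]
insert(49) -> [13, 47, 49]
insert(49) -> [13, 47, 49, 49]
extract_min()->13, [47, 49, 49]
insert(19) -> [19, 47, 49, 49]

Final heap: [19, 47, 49, 49]


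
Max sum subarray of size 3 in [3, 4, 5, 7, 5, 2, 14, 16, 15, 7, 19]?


[0:3]: 12
[1:4]: 16
[2:5]: 17
[3:6]: 14
[4:7]: 21
[5:8]: 32
[6:9]: 45
[7:10]: 38
[8:11]: 41

Max: 45 at [6:9]


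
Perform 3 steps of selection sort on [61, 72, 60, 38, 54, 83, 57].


Initial: [61, 72, 60, 38, 54, 83, 57]
Step 1: min=38 at 3
  Swap: [38, 72, 60, 61, 54, 83, 57]
Step 2: min=54 at 4
  Swap: [38, 54, 60, 61, 72, 83, 57]
Step 3: min=57 at 6
  Swap: [38, 54, 57, 61, 72, 83, 60]

After 3 steps: [38, 54, 57, 61, 72, 83, 60]


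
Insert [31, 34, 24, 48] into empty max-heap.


Insert 31: [31]
Insert 34: [34, 31]
Insert 24: [34, 31, 24]
Insert 48: [48, 34, 24, 31]

Final heap: [48, 34, 24, 31]


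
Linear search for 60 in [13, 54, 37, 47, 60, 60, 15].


i=0: 13!=60
i=1: 54!=60
i=2: 37!=60
i=3: 47!=60
i=4: 60==60 found!

Found at 4, 5 comps


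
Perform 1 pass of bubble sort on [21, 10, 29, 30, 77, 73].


Initial: [21, 10, 29, 30, 77, 73]
Pass 1: [10, 21, 29, 30, 73, 77] (2 swaps)

After 1 pass: [10, 21, 29, 30, 73, 77]


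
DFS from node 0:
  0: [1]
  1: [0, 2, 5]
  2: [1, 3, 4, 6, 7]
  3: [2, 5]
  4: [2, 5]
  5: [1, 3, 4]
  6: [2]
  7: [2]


Visit 0, push [1]
Visit 1, push [5, 2]
Visit 2, push [7, 6, 4, 3]
Visit 3, push [5]
Visit 5, push [4]
Visit 4, push []
Visit 6, push []
Visit 7, push []

DFS order: [0, 1, 2, 3, 5, 4, 6, 7]


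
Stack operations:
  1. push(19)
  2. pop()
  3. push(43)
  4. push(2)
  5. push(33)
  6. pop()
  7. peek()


push(19) -> [19]
pop()->19, []
push(43) -> [43]
push(2) -> [43, 2]
push(33) -> [43, 2, 33]
pop()->33, [43, 2]
peek()->2

Final stack: [43, 2]


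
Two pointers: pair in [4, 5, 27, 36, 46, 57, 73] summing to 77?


lo=0(4)+hi=6(73)=77

Yes: 4+73=77


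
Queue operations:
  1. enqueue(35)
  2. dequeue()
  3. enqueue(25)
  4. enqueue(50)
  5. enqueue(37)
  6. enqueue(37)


enqueue(35) -> [35]
dequeue()->35, []
enqueue(25) -> [25]
enqueue(50) -> [25, 50]
enqueue(37) -> [25, 50, 37]
enqueue(37) -> [25, 50, 37, 37]

Final queue: [25, 50, 37, 37]


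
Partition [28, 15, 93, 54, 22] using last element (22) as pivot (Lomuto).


Pivot: 22
  15 <= 22: swap -> [15, 28, 93, 54, 22]
Place pivot at 1: [15, 22, 93, 54, 28]

Partitioned: [15, 22, 93, 54, 28]


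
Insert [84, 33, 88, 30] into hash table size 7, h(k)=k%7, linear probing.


Insert 84: h=0 -> slot 0
Insert 33: h=5 -> slot 5
Insert 88: h=4 -> slot 4
Insert 30: h=2 -> slot 2

Table: [84, None, 30, None, 88, 33, None]


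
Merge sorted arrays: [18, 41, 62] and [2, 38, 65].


Take 2 from B
Take 18 from A
Take 38 from B
Take 41 from A
Take 62 from A

Merged: [2, 18, 38, 41, 62, 65]


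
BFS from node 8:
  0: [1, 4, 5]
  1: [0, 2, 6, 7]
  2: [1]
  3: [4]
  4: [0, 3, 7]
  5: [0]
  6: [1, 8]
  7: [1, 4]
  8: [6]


Visit 8, enqueue [6]
Visit 6, enqueue [1]
Visit 1, enqueue [0, 2, 7]
Visit 0, enqueue [4, 5]
Visit 2, enqueue []
Visit 7, enqueue []
Visit 4, enqueue [3]
Visit 5, enqueue []
Visit 3, enqueue []

BFS order: [8, 6, 1, 0, 2, 7, 4, 5, 3]


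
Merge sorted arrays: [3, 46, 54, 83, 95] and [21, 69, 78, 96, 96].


Take 3 from A
Take 21 from B
Take 46 from A
Take 54 from A
Take 69 from B
Take 78 from B
Take 83 from A
Take 95 from A

Merged: [3, 21, 46, 54, 69, 78, 83, 95, 96, 96]


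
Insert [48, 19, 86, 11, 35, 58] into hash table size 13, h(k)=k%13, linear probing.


Insert 48: h=9 -> slot 9
Insert 19: h=6 -> slot 6
Insert 86: h=8 -> slot 8
Insert 11: h=11 -> slot 11
Insert 35: h=9, 1 probes -> slot 10
Insert 58: h=6, 1 probes -> slot 7

Table: [None, None, None, None, None, None, 19, 58, 86, 48, 35, 11, None]


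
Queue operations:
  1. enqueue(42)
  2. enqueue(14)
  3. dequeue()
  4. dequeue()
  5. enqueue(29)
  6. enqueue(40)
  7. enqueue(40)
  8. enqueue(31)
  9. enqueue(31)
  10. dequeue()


enqueue(42) -> [42]
enqueue(14) -> [42, 14]
dequeue()->42, [14]
dequeue()->14, []
enqueue(29) -> [29]
enqueue(40) -> [29, 40]
enqueue(40) -> [29, 40, 40]
enqueue(31) -> [29, 40, 40, 31]
enqueue(31) -> [29, 40, 40, 31, 31]
dequeue()->29, [40, 40, 31, 31]

Final queue: [40, 40, 31, 31]


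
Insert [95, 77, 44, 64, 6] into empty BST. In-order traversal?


Insert 95: root
Insert 77: L from 95
Insert 44: L from 95 -> L from 77
Insert 64: L from 95 -> L from 77 -> R from 44
Insert 6: L from 95 -> L from 77 -> L from 44

In-order: [6, 44, 64, 77, 95]


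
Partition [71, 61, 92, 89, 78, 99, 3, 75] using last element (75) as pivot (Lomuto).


Pivot: 75
  71 <= 75: advance i (no swap)
  61 <= 75: advance i (no swap)
  3 <= 75: swap -> [71, 61, 3, 89, 78, 99, 92, 75]
Place pivot at 3: [71, 61, 3, 75, 78, 99, 92, 89]

Partitioned: [71, 61, 3, 75, 78, 99, 92, 89]


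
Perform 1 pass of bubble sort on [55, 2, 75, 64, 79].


Initial: [55, 2, 75, 64, 79]
Pass 1: [2, 55, 64, 75, 79] (2 swaps)

After 1 pass: [2, 55, 64, 75, 79]


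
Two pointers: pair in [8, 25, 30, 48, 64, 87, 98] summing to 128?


lo=0(8)+hi=6(98)=106
lo=1(25)+hi=6(98)=123
lo=2(30)+hi=6(98)=128

Yes: 30+98=128


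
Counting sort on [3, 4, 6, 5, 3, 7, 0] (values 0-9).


Input: [3, 4, 6, 5, 3, 7, 0]
Counts: [1, 0, 0, 2, 1, 1, 1, 1, 0, 0]

Sorted: [0, 3, 3, 4, 5, 6, 7]


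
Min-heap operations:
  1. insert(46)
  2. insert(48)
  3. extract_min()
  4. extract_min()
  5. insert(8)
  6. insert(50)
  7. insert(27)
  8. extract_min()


insert(46) -> [46]
insert(48) -> [46, 48]
extract_min()->46, [48]
extract_min()->48, []
insert(8) -> [8]
insert(50) -> [8, 50]
insert(27) -> [8, 50, 27]
extract_min()->8, [27, 50]

Final heap: [27, 50]


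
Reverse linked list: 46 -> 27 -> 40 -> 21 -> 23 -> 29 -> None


Step 1: curr=46, set curr.next=prev(None) | reversed so far: 46
Step 2: curr=27, set curr.next=prev(46) | reversed so far: 27 -> 46
Step 3: curr=40, set curr.next=prev(27) | reversed so far: 40 -> 27 -> 46
Step 4: curr=21, set curr.next=prev(40) | reversed so far: 21 -> 40 -> 27 -> 46
Step 5: curr=23, set curr.next=prev(21) | reversed so far: 23 -> 21 -> 40 -> 27 -> 46
Step 6: curr=29, set curr.next=prev(23) | reversed so far: 29 -> 23 -> 21 -> 40 -> 27 -> 46

29 -> 23 -> 21 -> 40 -> 27 -> 46 -> None


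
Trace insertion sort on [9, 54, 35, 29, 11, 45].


Initial: [9, 54, 35, 29, 11, 45]
Insert 54: [9, 54, 35, 29, 11, 45]
Insert 35: [9, 35, 54, 29, 11, 45]
Insert 29: [9, 29, 35, 54, 11, 45]
Insert 11: [9, 11, 29, 35, 54, 45]
Insert 45: [9, 11, 29, 35, 45, 54]

Sorted: [9, 11, 29, 35, 45, 54]


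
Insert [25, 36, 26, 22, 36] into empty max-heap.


Insert 25: [25]
Insert 36: [36, 25]
Insert 26: [36, 25, 26]
Insert 22: [36, 25, 26, 22]
Insert 36: [36, 36, 26, 22, 25]

Final heap: [36, 36, 26, 22, 25]


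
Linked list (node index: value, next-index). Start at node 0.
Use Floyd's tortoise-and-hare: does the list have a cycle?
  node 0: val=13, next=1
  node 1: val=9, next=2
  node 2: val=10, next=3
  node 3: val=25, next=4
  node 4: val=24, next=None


Floyd's tortoise (slow, +1) and hare (fast, +2):
  init: slow=0, fast=0
  step 1: slow=1, fast=2
  step 2: slow=2, fast=4
  step 3: fast -> None, no cycle

Cycle: no


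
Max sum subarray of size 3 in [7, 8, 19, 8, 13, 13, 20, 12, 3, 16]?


[0:3]: 34
[1:4]: 35
[2:5]: 40
[3:6]: 34
[4:7]: 46
[5:8]: 45
[6:9]: 35
[7:10]: 31

Max: 46 at [4:7]


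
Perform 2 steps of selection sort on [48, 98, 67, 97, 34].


Initial: [48, 98, 67, 97, 34]
Step 1: min=34 at 4
  Swap: [34, 98, 67, 97, 48]
Step 2: min=48 at 4
  Swap: [34, 48, 67, 97, 98]

After 2 steps: [34, 48, 67, 97, 98]


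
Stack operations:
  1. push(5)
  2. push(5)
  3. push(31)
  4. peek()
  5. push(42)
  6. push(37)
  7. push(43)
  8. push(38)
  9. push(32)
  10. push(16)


push(5) -> [5]
push(5) -> [5, 5]
push(31) -> [5, 5, 31]
peek()->31
push(42) -> [5, 5, 31, 42]
push(37) -> [5, 5, 31, 42, 37]
push(43) -> [5, 5, 31, 42, 37, 43]
push(38) -> [5, 5, 31, 42, 37, 43, 38]
push(32) -> [5, 5, 31, 42, 37, 43, 38, 32]
push(16) -> [5, 5, 31, 42, 37, 43, 38, 32, 16]

Final stack: [5, 5, 31, 42, 37, 43, 38, 32, 16]


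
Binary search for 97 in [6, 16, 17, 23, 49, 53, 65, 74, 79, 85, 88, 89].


Step 1: lo=0, hi=11, mid=5, val=53
Step 2: lo=6, hi=11, mid=8, val=79
Step 3: lo=9, hi=11, mid=10, val=88
Step 4: lo=11, hi=11, mid=11, val=89

Not found


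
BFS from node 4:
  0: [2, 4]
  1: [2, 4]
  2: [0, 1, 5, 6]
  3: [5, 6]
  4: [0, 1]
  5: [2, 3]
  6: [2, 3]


Visit 4, enqueue [0, 1]
Visit 0, enqueue [2]
Visit 1, enqueue []
Visit 2, enqueue [5, 6]
Visit 5, enqueue [3]
Visit 6, enqueue []
Visit 3, enqueue []

BFS order: [4, 0, 1, 2, 5, 6, 3]


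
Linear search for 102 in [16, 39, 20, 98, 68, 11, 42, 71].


i=0: 16!=102
i=1: 39!=102
i=2: 20!=102
i=3: 98!=102
i=4: 68!=102
i=5: 11!=102
i=6: 42!=102
i=7: 71!=102

Not found, 8 comps


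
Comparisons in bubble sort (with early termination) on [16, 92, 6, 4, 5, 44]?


Algorithm: bubble sort (with early termination)
Input: [16, 92, 6, 4, 5, 44]
Sorted: [4, 5, 6, 16, 44, 92]

14


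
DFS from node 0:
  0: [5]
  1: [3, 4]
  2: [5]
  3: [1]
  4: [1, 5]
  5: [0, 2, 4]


Visit 0, push [5]
Visit 5, push [4, 2]
Visit 2, push []
Visit 4, push [1]
Visit 1, push [3]
Visit 3, push []

DFS order: [0, 5, 2, 4, 1, 3]


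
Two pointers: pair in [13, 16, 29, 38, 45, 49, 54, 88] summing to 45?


lo=0(13)+hi=7(88)=101
lo=0(13)+hi=6(54)=67
lo=0(13)+hi=5(49)=62
lo=0(13)+hi=4(45)=58
lo=0(13)+hi=3(38)=51
lo=0(13)+hi=2(29)=42
lo=1(16)+hi=2(29)=45

Yes: 16+29=45


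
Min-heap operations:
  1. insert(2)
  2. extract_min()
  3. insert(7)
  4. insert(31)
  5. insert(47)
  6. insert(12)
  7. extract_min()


insert(2) -> [2]
extract_min()->2, []
insert(7) -> [7]
insert(31) -> [7, 31]
insert(47) -> [7, 31, 47]
insert(12) -> [7, 12, 47, 31]
extract_min()->7, [12, 31, 47]

Final heap: [12, 31, 47]


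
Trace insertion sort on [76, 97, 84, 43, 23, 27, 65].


Initial: [76, 97, 84, 43, 23, 27, 65]
Insert 97: [76, 97, 84, 43, 23, 27, 65]
Insert 84: [76, 84, 97, 43, 23, 27, 65]
Insert 43: [43, 76, 84, 97, 23, 27, 65]
Insert 23: [23, 43, 76, 84, 97, 27, 65]
Insert 27: [23, 27, 43, 76, 84, 97, 65]
Insert 65: [23, 27, 43, 65, 76, 84, 97]

Sorted: [23, 27, 43, 65, 76, 84, 97]


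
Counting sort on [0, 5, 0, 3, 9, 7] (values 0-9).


Input: [0, 5, 0, 3, 9, 7]
Counts: [2, 0, 0, 1, 0, 1, 0, 1, 0, 1]

Sorted: [0, 0, 3, 5, 7, 9]


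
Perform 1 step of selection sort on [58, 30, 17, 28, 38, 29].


Initial: [58, 30, 17, 28, 38, 29]
Step 1: min=17 at 2
  Swap: [17, 30, 58, 28, 38, 29]

After 1 step: [17, 30, 58, 28, 38, 29]


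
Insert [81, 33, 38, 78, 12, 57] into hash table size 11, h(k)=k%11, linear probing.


Insert 81: h=4 -> slot 4
Insert 33: h=0 -> slot 0
Insert 38: h=5 -> slot 5
Insert 78: h=1 -> slot 1
Insert 12: h=1, 1 probes -> slot 2
Insert 57: h=2, 1 probes -> slot 3

Table: [33, 78, 12, 57, 81, 38, None, None, None, None, None]


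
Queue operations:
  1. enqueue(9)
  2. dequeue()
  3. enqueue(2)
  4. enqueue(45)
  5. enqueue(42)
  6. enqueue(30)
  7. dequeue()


enqueue(9) -> [9]
dequeue()->9, []
enqueue(2) -> [2]
enqueue(45) -> [2, 45]
enqueue(42) -> [2, 45, 42]
enqueue(30) -> [2, 45, 42, 30]
dequeue()->2, [45, 42, 30]

Final queue: [45, 42, 30]


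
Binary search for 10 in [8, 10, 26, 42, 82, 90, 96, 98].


Step 1: lo=0, hi=7, mid=3, val=42
Step 2: lo=0, hi=2, mid=1, val=10

Found at index 1


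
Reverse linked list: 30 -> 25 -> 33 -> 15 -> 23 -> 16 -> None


Step 1: curr=30, set curr.next=prev(None) | reversed so far: 30
Step 2: curr=25, set curr.next=prev(30) | reversed so far: 25 -> 30
Step 3: curr=33, set curr.next=prev(25) | reversed so far: 33 -> 25 -> 30
Step 4: curr=15, set curr.next=prev(33) | reversed so far: 15 -> 33 -> 25 -> 30
Step 5: curr=23, set curr.next=prev(15) | reversed so far: 23 -> 15 -> 33 -> 25 -> 30
Step 6: curr=16, set curr.next=prev(23) | reversed so far: 16 -> 23 -> 15 -> 33 -> 25 -> 30

16 -> 23 -> 15 -> 33 -> 25 -> 30 -> None


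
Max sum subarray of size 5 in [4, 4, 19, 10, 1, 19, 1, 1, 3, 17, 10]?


[0:5]: 38
[1:6]: 53
[2:7]: 50
[3:8]: 32
[4:9]: 25
[5:10]: 41
[6:11]: 32

Max: 53 at [1:6]


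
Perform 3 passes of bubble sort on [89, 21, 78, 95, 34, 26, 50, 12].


Initial: [89, 21, 78, 95, 34, 26, 50, 12]
Pass 1: [21, 78, 89, 34, 26, 50, 12, 95] (6 swaps)
Pass 2: [21, 78, 34, 26, 50, 12, 89, 95] (4 swaps)
Pass 3: [21, 34, 26, 50, 12, 78, 89, 95] (4 swaps)

After 3 passes: [21, 34, 26, 50, 12, 78, 89, 95]


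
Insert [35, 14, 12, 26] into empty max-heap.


Insert 35: [35]
Insert 14: [35, 14]
Insert 12: [35, 14, 12]
Insert 26: [35, 26, 12, 14]

Final heap: [35, 26, 12, 14]


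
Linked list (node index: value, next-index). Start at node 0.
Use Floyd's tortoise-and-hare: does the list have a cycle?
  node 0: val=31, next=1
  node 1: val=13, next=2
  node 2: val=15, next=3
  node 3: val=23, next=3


Floyd's tortoise (slow, +1) and hare (fast, +2):
  init: slow=0, fast=0
  step 1: slow=1, fast=2
  step 2: slow=2, fast=3
  step 3: slow=3, fast=3
  slow == fast at node 3: cycle detected

Cycle: yes


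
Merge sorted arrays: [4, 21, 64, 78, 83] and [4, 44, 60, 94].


Take 4 from A
Take 4 from B
Take 21 from A
Take 44 from B
Take 60 from B
Take 64 from A
Take 78 from A
Take 83 from A

Merged: [4, 4, 21, 44, 60, 64, 78, 83, 94]


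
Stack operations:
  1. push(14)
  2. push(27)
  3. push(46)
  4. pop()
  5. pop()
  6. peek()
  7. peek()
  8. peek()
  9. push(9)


push(14) -> [14]
push(27) -> [14, 27]
push(46) -> [14, 27, 46]
pop()->46, [14, 27]
pop()->27, [14]
peek()->14
peek()->14
peek()->14
push(9) -> [14, 9]

Final stack: [14, 9]


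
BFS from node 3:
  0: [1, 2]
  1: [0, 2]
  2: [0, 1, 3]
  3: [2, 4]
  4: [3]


Visit 3, enqueue [2, 4]
Visit 2, enqueue [0, 1]
Visit 4, enqueue []
Visit 0, enqueue []
Visit 1, enqueue []

BFS order: [3, 2, 4, 0, 1]


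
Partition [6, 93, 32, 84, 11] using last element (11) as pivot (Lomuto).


Pivot: 11
  6 <= 11: advance i (no swap)
Place pivot at 1: [6, 11, 32, 84, 93]

Partitioned: [6, 11, 32, 84, 93]


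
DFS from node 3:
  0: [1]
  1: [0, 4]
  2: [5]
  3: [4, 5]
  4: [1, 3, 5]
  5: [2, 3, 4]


Visit 3, push [5, 4]
Visit 4, push [5, 1]
Visit 1, push [0]
Visit 0, push []
Visit 5, push [2]
Visit 2, push []

DFS order: [3, 4, 1, 0, 5, 2]


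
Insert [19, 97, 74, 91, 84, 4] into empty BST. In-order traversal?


Insert 19: root
Insert 97: R from 19
Insert 74: R from 19 -> L from 97
Insert 91: R from 19 -> L from 97 -> R from 74
Insert 84: R from 19 -> L from 97 -> R from 74 -> L from 91
Insert 4: L from 19

In-order: [4, 19, 74, 84, 91, 97]


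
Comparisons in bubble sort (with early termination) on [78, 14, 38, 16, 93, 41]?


Algorithm: bubble sort (with early termination)
Input: [78, 14, 38, 16, 93, 41]
Sorted: [14, 16, 38, 41, 78, 93]

12


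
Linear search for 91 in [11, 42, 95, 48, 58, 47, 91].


i=0: 11!=91
i=1: 42!=91
i=2: 95!=91
i=3: 48!=91
i=4: 58!=91
i=5: 47!=91
i=6: 91==91 found!

Found at 6, 7 comps


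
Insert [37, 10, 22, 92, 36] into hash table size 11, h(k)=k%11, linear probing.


Insert 37: h=4 -> slot 4
Insert 10: h=10 -> slot 10
Insert 22: h=0 -> slot 0
Insert 92: h=4, 1 probes -> slot 5
Insert 36: h=3 -> slot 3

Table: [22, None, None, 36, 37, 92, None, None, None, None, 10]


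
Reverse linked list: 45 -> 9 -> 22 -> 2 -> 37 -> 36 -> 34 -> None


Step 1: curr=45, set curr.next=prev(None) | reversed so far: 45
Step 2: curr=9, set curr.next=prev(45) | reversed so far: 9 -> 45
Step 3: curr=22, set curr.next=prev(9) | reversed so far: 22 -> 9 -> 45
Step 4: curr=2, set curr.next=prev(22) | reversed so far: 2 -> 22 -> 9 -> 45
Step 5: curr=37, set curr.next=prev(2) | reversed so far: 37 -> 2 -> 22 -> 9 -> 45
Step 6: curr=36, set curr.next=prev(37) | reversed so far: 36 -> 37 -> 2 -> 22 -> 9 -> 45
Step 7: curr=34, set curr.next=prev(36) | reversed so far: 34 -> 36 -> 37 -> 2 -> 22 -> 9 -> 45

34 -> 36 -> 37 -> 2 -> 22 -> 9 -> 45 -> None


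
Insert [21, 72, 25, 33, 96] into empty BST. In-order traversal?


Insert 21: root
Insert 72: R from 21
Insert 25: R from 21 -> L from 72
Insert 33: R from 21 -> L from 72 -> R from 25
Insert 96: R from 21 -> R from 72

In-order: [21, 25, 33, 72, 96]


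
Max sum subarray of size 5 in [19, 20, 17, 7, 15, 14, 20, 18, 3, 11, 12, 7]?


[0:5]: 78
[1:6]: 73
[2:7]: 73
[3:8]: 74
[4:9]: 70
[5:10]: 66
[6:11]: 64
[7:12]: 51

Max: 78 at [0:5]


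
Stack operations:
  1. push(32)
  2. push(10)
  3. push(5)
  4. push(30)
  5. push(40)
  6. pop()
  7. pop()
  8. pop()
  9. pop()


push(32) -> [32]
push(10) -> [32, 10]
push(5) -> [32, 10, 5]
push(30) -> [32, 10, 5, 30]
push(40) -> [32, 10, 5, 30, 40]
pop()->40, [32, 10, 5, 30]
pop()->30, [32, 10, 5]
pop()->5, [32, 10]
pop()->10, [32]

Final stack: [32]


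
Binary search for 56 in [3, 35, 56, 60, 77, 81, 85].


Step 1: lo=0, hi=6, mid=3, val=60
Step 2: lo=0, hi=2, mid=1, val=35
Step 3: lo=2, hi=2, mid=2, val=56

Found at index 2


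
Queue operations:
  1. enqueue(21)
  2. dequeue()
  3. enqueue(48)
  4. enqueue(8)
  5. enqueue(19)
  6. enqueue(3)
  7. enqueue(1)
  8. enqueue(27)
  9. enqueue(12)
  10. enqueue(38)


enqueue(21) -> [21]
dequeue()->21, []
enqueue(48) -> [48]
enqueue(8) -> [48, 8]
enqueue(19) -> [48, 8, 19]
enqueue(3) -> [48, 8, 19, 3]
enqueue(1) -> [48, 8, 19, 3, 1]
enqueue(27) -> [48, 8, 19, 3, 1, 27]
enqueue(12) -> [48, 8, 19, 3, 1, 27, 12]
enqueue(38) -> [48, 8, 19, 3, 1, 27, 12, 38]

Final queue: [48, 8, 19, 3, 1, 27, 12, 38]


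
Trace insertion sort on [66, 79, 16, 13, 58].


Initial: [66, 79, 16, 13, 58]
Insert 79: [66, 79, 16, 13, 58]
Insert 16: [16, 66, 79, 13, 58]
Insert 13: [13, 16, 66, 79, 58]
Insert 58: [13, 16, 58, 66, 79]

Sorted: [13, 16, 58, 66, 79]


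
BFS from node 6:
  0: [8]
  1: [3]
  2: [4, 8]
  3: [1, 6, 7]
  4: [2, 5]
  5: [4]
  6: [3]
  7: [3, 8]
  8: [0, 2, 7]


Visit 6, enqueue [3]
Visit 3, enqueue [1, 7]
Visit 1, enqueue []
Visit 7, enqueue [8]
Visit 8, enqueue [0, 2]
Visit 0, enqueue []
Visit 2, enqueue [4]
Visit 4, enqueue [5]
Visit 5, enqueue []

BFS order: [6, 3, 1, 7, 8, 0, 2, 4, 5]


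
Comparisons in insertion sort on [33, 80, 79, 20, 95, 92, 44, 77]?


Algorithm: insertion sort
Input: [33, 80, 79, 20, 95, 92, 44, 77]
Sorted: [20, 33, 44, 77, 79, 80, 92, 95]

19


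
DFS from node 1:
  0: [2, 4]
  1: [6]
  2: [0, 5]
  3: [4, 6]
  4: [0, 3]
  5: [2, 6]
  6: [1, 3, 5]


Visit 1, push [6]
Visit 6, push [5, 3]
Visit 3, push [4]
Visit 4, push [0]
Visit 0, push [2]
Visit 2, push [5]
Visit 5, push []

DFS order: [1, 6, 3, 4, 0, 2, 5]


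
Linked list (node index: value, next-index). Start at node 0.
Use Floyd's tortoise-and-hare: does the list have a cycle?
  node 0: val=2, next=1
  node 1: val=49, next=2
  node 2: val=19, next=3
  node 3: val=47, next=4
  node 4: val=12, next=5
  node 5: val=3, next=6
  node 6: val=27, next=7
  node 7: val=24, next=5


Floyd's tortoise (slow, +1) and hare (fast, +2):
  init: slow=0, fast=0
  step 1: slow=1, fast=2
  step 2: slow=2, fast=4
  step 3: slow=3, fast=6
  step 4: slow=4, fast=5
  step 5: slow=5, fast=7
  step 6: slow=6, fast=6
  slow == fast at node 6: cycle detected

Cycle: yes


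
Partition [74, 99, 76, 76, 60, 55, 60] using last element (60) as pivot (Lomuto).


Pivot: 60
  60 <= 60: swap -> [60, 99, 76, 76, 74, 55, 60]
  55 <= 60: swap -> [60, 55, 76, 76, 74, 99, 60]
Place pivot at 2: [60, 55, 60, 76, 74, 99, 76]

Partitioned: [60, 55, 60, 76, 74, 99, 76]


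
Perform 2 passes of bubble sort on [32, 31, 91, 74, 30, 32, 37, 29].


Initial: [32, 31, 91, 74, 30, 32, 37, 29]
Pass 1: [31, 32, 74, 30, 32, 37, 29, 91] (6 swaps)
Pass 2: [31, 32, 30, 32, 37, 29, 74, 91] (4 swaps)

After 2 passes: [31, 32, 30, 32, 37, 29, 74, 91]


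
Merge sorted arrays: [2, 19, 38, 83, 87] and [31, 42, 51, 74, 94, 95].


Take 2 from A
Take 19 from A
Take 31 from B
Take 38 from A
Take 42 from B
Take 51 from B
Take 74 from B
Take 83 from A
Take 87 from A

Merged: [2, 19, 31, 38, 42, 51, 74, 83, 87, 94, 95]


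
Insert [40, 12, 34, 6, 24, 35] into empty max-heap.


Insert 40: [40]
Insert 12: [40, 12]
Insert 34: [40, 12, 34]
Insert 6: [40, 12, 34, 6]
Insert 24: [40, 24, 34, 6, 12]
Insert 35: [40, 24, 35, 6, 12, 34]

Final heap: [40, 24, 35, 6, 12, 34]


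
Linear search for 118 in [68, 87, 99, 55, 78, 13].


i=0: 68!=118
i=1: 87!=118
i=2: 99!=118
i=3: 55!=118
i=4: 78!=118
i=5: 13!=118

Not found, 6 comps


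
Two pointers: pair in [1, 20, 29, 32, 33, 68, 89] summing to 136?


lo=0(1)+hi=6(89)=90
lo=1(20)+hi=6(89)=109
lo=2(29)+hi=6(89)=118
lo=3(32)+hi=6(89)=121
lo=4(33)+hi=6(89)=122
lo=5(68)+hi=6(89)=157

No pair found


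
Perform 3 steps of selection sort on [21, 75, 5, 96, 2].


Initial: [21, 75, 5, 96, 2]
Step 1: min=2 at 4
  Swap: [2, 75, 5, 96, 21]
Step 2: min=5 at 2
  Swap: [2, 5, 75, 96, 21]
Step 3: min=21 at 4
  Swap: [2, 5, 21, 96, 75]

After 3 steps: [2, 5, 21, 96, 75]


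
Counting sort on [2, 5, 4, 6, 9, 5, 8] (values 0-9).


Input: [2, 5, 4, 6, 9, 5, 8]
Counts: [0, 0, 1, 0, 1, 2, 1, 0, 1, 1]

Sorted: [2, 4, 5, 5, 6, 8, 9]


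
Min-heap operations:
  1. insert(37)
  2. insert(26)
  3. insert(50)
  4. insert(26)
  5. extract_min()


insert(37) -> [37]
insert(26) -> [26, 37]
insert(50) -> [26, 37, 50]
insert(26) -> [26, 26, 50, 37]
extract_min()->26, [26, 37, 50]

Final heap: [26, 37, 50]


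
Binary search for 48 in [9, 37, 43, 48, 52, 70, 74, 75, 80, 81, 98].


Step 1: lo=0, hi=10, mid=5, val=70
Step 2: lo=0, hi=4, mid=2, val=43
Step 3: lo=3, hi=4, mid=3, val=48

Found at index 3


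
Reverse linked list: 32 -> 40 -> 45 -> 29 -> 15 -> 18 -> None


Step 1: curr=32, set curr.next=prev(None) | reversed so far: 32
Step 2: curr=40, set curr.next=prev(32) | reversed so far: 40 -> 32
Step 3: curr=45, set curr.next=prev(40) | reversed so far: 45 -> 40 -> 32
Step 4: curr=29, set curr.next=prev(45) | reversed so far: 29 -> 45 -> 40 -> 32
Step 5: curr=15, set curr.next=prev(29) | reversed so far: 15 -> 29 -> 45 -> 40 -> 32
Step 6: curr=18, set curr.next=prev(15) | reversed so far: 18 -> 15 -> 29 -> 45 -> 40 -> 32

18 -> 15 -> 29 -> 45 -> 40 -> 32 -> None


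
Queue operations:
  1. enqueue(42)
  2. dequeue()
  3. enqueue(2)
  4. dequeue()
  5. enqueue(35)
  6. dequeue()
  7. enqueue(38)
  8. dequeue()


enqueue(42) -> [42]
dequeue()->42, []
enqueue(2) -> [2]
dequeue()->2, []
enqueue(35) -> [35]
dequeue()->35, []
enqueue(38) -> [38]
dequeue()->38, []

Final queue: []


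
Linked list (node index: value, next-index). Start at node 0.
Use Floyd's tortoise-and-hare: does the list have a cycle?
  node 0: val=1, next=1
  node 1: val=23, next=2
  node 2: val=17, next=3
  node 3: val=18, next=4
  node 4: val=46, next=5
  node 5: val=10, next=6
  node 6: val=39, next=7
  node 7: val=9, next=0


Floyd's tortoise (slow, +1) and hare (fast, +2):
  init: slow=0, fast=0
  step 1: slow=1, fast=2
  step 2: slow=2, fast=4
  step 3: slow=3, fast=6
  step 4: slow=4, fast=0
  step 5: slow=5, fast=2
  step 6: slow=6, fast=4
  step 7: slow=7, fast=6
  step 8: slow=0, fast=0
  slow == fast at node 0: cycle detected

Cycle: yes


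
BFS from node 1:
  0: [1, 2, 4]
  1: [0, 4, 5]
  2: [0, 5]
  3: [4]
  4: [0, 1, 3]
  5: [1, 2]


Visit 1, enqueue [0, 4, 5]
Visit 0, enqueue [2]
Visit 4, enqueue [3]
Visit 5, enqueue []
Visit 2, enqueue []
Visit 3, enqueue []

BFS order: [1, 0, 4, 5, 2, 3]


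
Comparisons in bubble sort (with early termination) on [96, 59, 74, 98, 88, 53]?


Algorithm: bubble sort (with early termination)
Input: [96, 59, 74, 98, 88, 53]
Sorted: [53, 59, 74, 88, 96, 98]

15


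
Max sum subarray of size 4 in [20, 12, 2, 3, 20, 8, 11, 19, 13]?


[0:4]: 37
[1:5]: 37
[2:6]: 33
[3:7]: 42
[4:8]: 58
[5:9]: 51

Max: 58 at [4:8]


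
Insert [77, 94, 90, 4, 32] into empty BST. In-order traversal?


Insert 77: root
Insert 94: R from 77
Insert 90: R from 77 -> L from 94
Insert 4: L from 77
Insert 32: L from 77 -> R from 4

In-order: [4, 32, 77, 90, 94]


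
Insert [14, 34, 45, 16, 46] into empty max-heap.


Insert 14: [14]
Insert 34: [34, 14]
Insert 45: [45, 14, 34]
Insert 16: [45, 16, 34, 14]
Insert 46: [46, 45, 34, 14, 16]

Final heap: [46, 45, 34, 14, 16]


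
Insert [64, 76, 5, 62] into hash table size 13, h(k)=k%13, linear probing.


Insert 64: h=12 -> slot 12
Insert 76: h=11 -> slot 11
Insert 5: h=5 -> slot 5
Insert 62: h=10 -> slot 10

Table: [None, None, None, None, None, 5, None, None, None, None, 62, 76, 64]


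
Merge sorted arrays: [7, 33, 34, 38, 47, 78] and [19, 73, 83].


Take 7 from A
Take 19 from B
Take 33 from A
Take 34 from A
Take 38 from A
Take 47 from A
Take 73 from B
Take 78 from A

Merged: [7, 19, 33, 34, 38, 47, 73, 78, 83]


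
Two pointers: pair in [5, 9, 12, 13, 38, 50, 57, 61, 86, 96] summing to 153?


lo=0(5)+hi=9(96)=101
lo=1(9)+hi=9(96)=105
lo=2(12)+hi=9(96)=108
lo=3(13)+hi=9(96)=109
lo=4(38)+hi=9(96)=134
lo=5(50)+hi=9(96)=146
lo=6(57)+hi=9(96)=153

Yes: 57+96=153


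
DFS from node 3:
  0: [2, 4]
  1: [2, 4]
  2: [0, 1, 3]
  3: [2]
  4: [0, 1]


Visit 3, push [2]
Visit 2, push [1, 0]
Visit 0, push [4]
Visit 4, push [1]
Visit 1, push []

DFS order: [3, 2, 0, 4, 1]


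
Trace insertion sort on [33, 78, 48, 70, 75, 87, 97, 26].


Initial: [33, 78, 48, 70, 75, 87, 97, 26]
Insert 78: [33, 78, 48, 70, 75, 87, 97, 26]
Insert 48: [33, 48, 78, 70, 75, 87, 97, 26]
Insert 70: [33, 48, 70, 78, 75, 87, 97, 26]
Insert 75: [33, 48, 70, 75, 78, 87, 97, 26]
Insert 87: [33, 48, 70, 75, 78, 87, 97, 26]
Insert 97: [33, 48, 70, 75, 78, 87, 97, 26]
Insert 26: [26, 33, 48, 70, 75, 78, 87, 97]

Sorted: [26, 33, 48, 70, 75, 78, 87, 97]


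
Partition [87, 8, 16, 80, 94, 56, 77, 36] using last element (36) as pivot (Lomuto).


Pivot: 36
  8 <= 36: swap -> [8, 87, 16, 80, 94, 56, 77, 36]
  16 <= 36: swap -> [8, 16, 87, 80, 94, 56, 77, 36]
Place pivot at 2: [8, 16, 36, 80, 94, 56, 77, 87]

Partitioned: [8, 16, 36, 80, 94, 56, 77, 87]


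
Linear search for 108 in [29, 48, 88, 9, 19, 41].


i=0: 29!=108
i=1: 48!=108
i=2: 88!=108
i=3: 9!=108
i=4: 19!=108
i=5: 41!=108

Not found, 6 comps


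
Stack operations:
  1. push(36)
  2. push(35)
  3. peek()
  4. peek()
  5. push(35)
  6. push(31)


push(36) -> [36]
push(35) -> [36, 35]
peek()->35
peek()->35
push(35) -> [36, 35, 35]
push(31) -> [36, 35, 35, 31]

Final stack: [36, 35, 35, 31]


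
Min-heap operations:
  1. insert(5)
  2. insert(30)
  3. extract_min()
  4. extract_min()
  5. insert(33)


insert(5) -> [5]
insert(30) -> [5, 30]
extract_min()->5, [30]
extract_min()->30, []
insert(33) -> [33]

Final heap: [33]


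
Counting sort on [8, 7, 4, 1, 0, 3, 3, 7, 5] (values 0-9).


Input: [8, 7, 4, 1, 0, 3, 3, 7, 5]
Counts: [1, 1, 0, 2, 1, 1, 0, 2, 1, 0]

Sorted: [0, 1, 3, 3, 4, 5, 7, 7, 8]


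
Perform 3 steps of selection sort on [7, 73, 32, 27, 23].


Initial: [7, 73, 32, 27, 23]
Step 1: min=7 at 0
  Swap: [7, 73, 32, 27, 23]
Step 2: min=23 at 4
  Swap: [7, 23, 32, 27, 73]
Step 3: min=27 at 3
  Swap: [7, 23, 27, 32, 73]

After 3 steps: [7, 23, 27, 32, 73]


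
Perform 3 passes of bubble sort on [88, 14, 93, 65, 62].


Initial: [88, 14, 93, 65, 62]
Pass 1: [14, 88, 65, 62, 93] (3 swaps)
Pass 2: [14, 65, 62, 88, 93] (2 swaps)
Pass 3: [14, 62, 65, 88, 93] (1 swaps)

After 3 passes: [14, 62, 65, 88, 93]


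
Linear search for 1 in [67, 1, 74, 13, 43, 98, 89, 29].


i=0: 67!=1
i=1: 1==1 found!

Found at 1, 2 comps


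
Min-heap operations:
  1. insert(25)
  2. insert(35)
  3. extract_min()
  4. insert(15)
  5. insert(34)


insert(25) -> [25]
insert(35) -> [25, 35]
extract_min()->25, [35]
insert(15) -> [15, 35]
insert(34) -> [15, 35, 34]

Final heap: [15, 35, 34]


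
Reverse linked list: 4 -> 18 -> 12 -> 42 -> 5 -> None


Step 1: curr=4, set curr.next=prev(None) | reversed so far: 4
Step 2: curr=18, set curr.next=prev(4) | reversed so far: 18 -> 4
Step 3: curr=12, set curr.next=prev(18) | reversed so far: 12 -> 18 -> 4
Step 4: curr=42, set curr.next=prev(12) | reversed so far: 42 -> 12 -> 18 -> 4
Step 5: curr=5, set curr.next=prev(42) | reversed so far: 5 -> 42 -> 12 -> 18 -> 4

5 -> 42 -> 12 -> 18 -> 4 -> None


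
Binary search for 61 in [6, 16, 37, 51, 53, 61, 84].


Step 1: lo=0, hi=6, mid=3, val=51
Step 2: lo=4, hi=6, mid=5, val=61

Found at index 5


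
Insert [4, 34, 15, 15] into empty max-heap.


Insert 4: [4]
Insert 34: [34, 4]
Insert 15: [34, 4, 15]
Insert 15: [34, 15, 15, 4]

Final heap: [34, 15, 15, 4]


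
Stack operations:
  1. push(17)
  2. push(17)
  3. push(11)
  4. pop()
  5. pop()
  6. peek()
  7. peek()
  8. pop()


push(17) -> [17]
push(17) -> [17, 17]
push(11) -> [17, 17, 11]
pop()->11, [17, 17]
pop()->17, [17]
peek()->17
peek()->17
pop()->17, []

Final stack: []


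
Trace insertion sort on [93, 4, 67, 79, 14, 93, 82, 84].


Initial: [93, 4, 67, 79, 14, 93, 82, 84]
Insert 4: [4, 93, 67, 79, 14, 93, 82, 84]
Insert 67: [4, 67, 93, 79, 14, 93, 82, 84]
Insert 79: [4, 67, 79, 93, 14, 93, 82, 84]
Insert 14: [4, 14, 67, 79, 93, 93, 82, 84]
Insert 93: [4, 14, 67, 79, 93, 93, 82, 84]
Insert 82: [4, 14, 67, 79, 82, 93, 93, 84]
Insert 84: [4, 14, 67, 79, 82, 84, 93, 93]

Sorted: [4, 14, 67, 79, 82, 84, 93, 93]


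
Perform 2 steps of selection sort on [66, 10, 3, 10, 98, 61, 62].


Initial: [66, 10, 3, 10, 98, 61, 62]
Step 1: min=3 at 2
  Swap: [3, 10, 66, 10, 98, 61, 62]
Step 2: min=10 at 1
  Swap: [3, 10, 66, 10, 98, 61, 62]

After 2 steps: [3, 10, 66, 10, 98, 61, 62]


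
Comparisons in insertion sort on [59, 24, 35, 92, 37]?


Algorithm: insertion sort
Input: [59, 24, 35, 92, 37]
Sorted: [24, 35, 37, 59, 92]

7


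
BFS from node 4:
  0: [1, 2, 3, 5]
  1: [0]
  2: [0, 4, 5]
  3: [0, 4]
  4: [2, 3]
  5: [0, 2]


Visit 4, enqueue [2, 3]
Visit 2, enqueue [0, 5]
Visit 3, enqueue []
Visit 0, enqueue [1]
Visit 5, enqueue []
Visit 1, enqueue []

BFS order: [4, 2, 3, 0, 5, 1]


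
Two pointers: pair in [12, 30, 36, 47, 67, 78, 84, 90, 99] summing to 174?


lo=0(12)+hi=8(99)=111
lo=1(30)+hi=8(99)=129
lo=2(36)+hi=8(99)=135
lo=3(47)+hi=8(99)=146
lo=4(67)+hi=8(99)=166
lo=5(78)+hi=8(99)=177
lo=5(78)+hi=7(90)=168
lo=6(84)+hi=7(90)=174

Yes: 84+90=174


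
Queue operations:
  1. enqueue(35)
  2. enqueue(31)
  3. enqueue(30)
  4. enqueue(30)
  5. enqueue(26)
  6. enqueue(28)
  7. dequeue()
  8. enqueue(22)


enqueue(35) -> [35]
enqueue(31) -> [35, 31]
enqueue(30) -> [35, 31, 30]
enqueue(30) -> [35, 31, 30, 30]
enqueue(26) -> [35, 31, 30, 30, 26]
enqueue(28) -> [35, 31, 30, 30, 26, 28]
dequeue()->35, [31, 30, 30, 26, 28]
enqueue(22) -> [31, 30, 30, 26, 28, 22]

Final queue: [31, 30, 30, 26, 28, 22]


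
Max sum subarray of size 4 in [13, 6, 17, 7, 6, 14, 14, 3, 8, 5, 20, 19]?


[0:4]: 43
[1:5]: 36
[2:6]: 44
[3:7]: 41
[4:8]: 37
[5:9]: 39
[6:10]: 30
[7:11]: 36
[8:12]: 52

Max: 52 at [8:12]


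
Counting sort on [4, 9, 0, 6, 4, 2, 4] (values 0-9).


Input: [4, 9, 0, 6, 4, 2, 4]
Counts: [1, 0, 1, 0, 3, 0, 1, 0, 0, 1]

Sorted: [0, 2, 4, 4, 4, 6, 9]


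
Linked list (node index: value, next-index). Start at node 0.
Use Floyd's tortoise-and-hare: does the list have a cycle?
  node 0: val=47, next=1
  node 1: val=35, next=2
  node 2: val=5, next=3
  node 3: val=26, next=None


Floyd's tortoise (slow, +1) and hare (fast, +2):
  init: slow=0, fast=0
  step 1: slow=1, fast=2
  step 2: fast 2->3->None, no cycle

Cycle: no


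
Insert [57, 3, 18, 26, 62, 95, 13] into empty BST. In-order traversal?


Insert 57: root
Insert 3: L from 57
Insert 18: L from 57 -> R from 3
Insert 26: L from 57 -> R from 3 -> R from 18
Insert 62: R from 57
Insert 95: R from 57 -> R from 62
Insert 13: L from 57 -> R from 3 -> L from 18

In-order: [3, 13, 18, 26, 57, 62, 95]


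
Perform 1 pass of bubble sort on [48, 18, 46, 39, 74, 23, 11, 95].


Initial: [48, 18, 46, 39, 74, 23, 11, 95]
Pass 1: [18, 46, 39, 48, 23, 11, 74, 95] (5 swaps)

After 1 pass: [18, 46, 39, 48, 23, 11, 74, 95]


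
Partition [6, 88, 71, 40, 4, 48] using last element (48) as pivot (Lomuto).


Pivot: 48
  6 <= 48: advance i (no swap)
  40 <= 48: swap -> [6, 40, 71, 88, 4, 48]
  4 <= 48: swap -> [6, 40, 4, 88, 71, 48]
Place pivot at 3: [6, 40, 4, 48, 71, 88]

Partitioned: [6, 40, 4, 48, 71, 88]


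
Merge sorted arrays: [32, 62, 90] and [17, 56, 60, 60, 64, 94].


Take 17 from B
Take 32 from A
Take 56 from B
Take 60 from B
Take 60 from B
Take 62 from A
Take 64 from B
Take 90 from A

Merged: [17, 32, 56, 60, 60, 62, 64, 90, 94]


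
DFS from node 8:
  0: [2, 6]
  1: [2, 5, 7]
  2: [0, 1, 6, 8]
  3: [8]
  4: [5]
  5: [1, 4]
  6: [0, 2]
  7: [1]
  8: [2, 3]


Visit 8, push [3, 2]
Visit 2, push [6, 1, 0]
Visit 0, push [6]
Visit 6, push []
Visit 1, push [7, 5]
Visit 5, push [4]
Visit 4, push []
Visit 7, push []
Visit 3, push []

DFS order: [8, 2, 0, 6, 1, 5, 4, 7, 3]


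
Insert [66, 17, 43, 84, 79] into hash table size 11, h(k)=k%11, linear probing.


Insert 66: h=0 -> slot 0
Insert 17: h=6 -> slot 6
Insert 43: h=10 -> slot 10
Insert 84: h=7 -> slot 7
Insert 79: h=2 -> slot 2

Table: [66, None, 79, None, None, None, 17, 84, None, None, 43]


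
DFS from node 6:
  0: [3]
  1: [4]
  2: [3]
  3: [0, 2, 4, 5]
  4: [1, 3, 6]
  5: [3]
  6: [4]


Visit 6, push [4]
Visit 4, push [3, 1]
Visit 1, push []
Visit 3, push [5, 2, 0]
Visit 0, push []
Visit 2, push []
Visit 5, push []

DFS order: [6, 4, 1, 3, 0, 2, 5]


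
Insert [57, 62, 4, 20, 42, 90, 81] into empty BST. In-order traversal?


Insert 57: root
Insert 62: R from 57
Insert 4: L from 57
Insert 20: L from 57 -> R from 4
Insert 42: L from 57 -> R from 4 -> R from 20
Insert 90: R from 57 -> R from 62
Insert 81: R from 57 -> R from 62 -> L from 90

In-order: [4, 20, 42, 57, 62, 81, 90]


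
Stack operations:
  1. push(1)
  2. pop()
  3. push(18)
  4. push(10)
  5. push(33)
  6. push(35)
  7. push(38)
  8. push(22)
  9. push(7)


push(1) -> [1]
pop()->1, []
push(18) -> [18]
push(10) -> [18, 10]
push(33) -> [18, 10, 33]
push(35) -> [18, 10, 33, 35]
push(38) -> [18, 10, 33, 35, 38]
push(22) -> [18, 10, 33, 35, 38, 22]
push(7) -> [18, 10, 33, 35, 38, 22, 7]

Final stack: [18, 10, 33, 35, 38, 22, 7]


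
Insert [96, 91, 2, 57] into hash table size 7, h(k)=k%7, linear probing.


Insert 96: h=5 -> slot 5
Insert 91: h=0 -> slot 0
Insert 2: h=2 -> slot 2
Insert 57: h=1 -> slot 1

Table: [91, 57, 2, None, None, 96, None]


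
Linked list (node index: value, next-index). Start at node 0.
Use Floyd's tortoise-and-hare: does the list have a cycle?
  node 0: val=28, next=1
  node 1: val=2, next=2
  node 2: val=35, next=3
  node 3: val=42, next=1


Floyd's tortoise (slow, +1) and hare (fast, +2):
  init: slow=0, fast=0
  step 1: slow=1, fast=2
  step 2: slow=2, fast=1
  step 3: slow=3, fast=3
  slow == fast at node 3: cycle detected

Cycle: yes


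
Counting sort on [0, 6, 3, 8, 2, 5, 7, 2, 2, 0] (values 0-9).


Input: [0, 6, 3, 8, 2, 5, 7, 2, 2, 0]
Counts: [2, 0, 3, 1, 0, 1, 1, 1, 1, 0]

Sorted: [0, 0, 2, 2, 2, 3, 5, 6, 7, 8]


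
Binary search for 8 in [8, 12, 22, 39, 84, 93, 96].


Step 1: lo=0, hi=6, mid=3, val=39
Step 2: lo=0, hi=2, mid=1, val=12
Step 3: lo=0, hi=0, mid=0, val=8

Found at index 0


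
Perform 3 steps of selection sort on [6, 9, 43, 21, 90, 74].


Initial: [6, 9, 43, 21, 90, 74]
Step 1: min=6 at 0
  Swap: [6, 9, 43, 21, 90, 74]
Step 2: min=9 at 1
  Swap: [6, 9, 43, 21, 90, 74]
Step 3: min=21 at 3
  Swap: [6, 9, 21, 43, 90, 74]

After 3 steps: [6, 9, 21, 43, 90, 74]


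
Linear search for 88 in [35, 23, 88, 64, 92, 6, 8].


i=0: 35!=88
i=1: 23!=88
i=2: 88==88 found!

Found at 2, 3 comps


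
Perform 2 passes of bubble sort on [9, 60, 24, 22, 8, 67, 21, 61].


Initial: [9, 60, 24, 22, 8, 67, 21, 61]
Pass 1: [9, 24, 22, 8, 60, 21, 61, 67] (5 swaps)
Pass 2: [9, 22, 8, 24, 21, 60, 61, 67] (3 swaps)

After 2 passes: [9, 22, 8, 24, 21, 60, 61, 67]


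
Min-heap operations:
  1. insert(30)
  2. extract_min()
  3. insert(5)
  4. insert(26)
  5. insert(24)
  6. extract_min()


insert(30) -> [30]
extract_min()->30, []
insert(5) -> [5]
insert(26) -> [5, 26]
insert(24) -> [5, 26, 24]
extract_min()->5, [24, 26]

Final heap: [24, 26]


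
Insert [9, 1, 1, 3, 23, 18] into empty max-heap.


Insert 9: [9]
Insert 1: [9, 1]
Insert 1: [9, 1, 1]
Insert 3: [9, 3, 1, 1]
Insert 23: [23, 9, 1, 1, 3]
Insert 18: [23, 9, 18, 1, 3, 1]

Final heap: [23, 9, 18, 1, 3, 1]
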